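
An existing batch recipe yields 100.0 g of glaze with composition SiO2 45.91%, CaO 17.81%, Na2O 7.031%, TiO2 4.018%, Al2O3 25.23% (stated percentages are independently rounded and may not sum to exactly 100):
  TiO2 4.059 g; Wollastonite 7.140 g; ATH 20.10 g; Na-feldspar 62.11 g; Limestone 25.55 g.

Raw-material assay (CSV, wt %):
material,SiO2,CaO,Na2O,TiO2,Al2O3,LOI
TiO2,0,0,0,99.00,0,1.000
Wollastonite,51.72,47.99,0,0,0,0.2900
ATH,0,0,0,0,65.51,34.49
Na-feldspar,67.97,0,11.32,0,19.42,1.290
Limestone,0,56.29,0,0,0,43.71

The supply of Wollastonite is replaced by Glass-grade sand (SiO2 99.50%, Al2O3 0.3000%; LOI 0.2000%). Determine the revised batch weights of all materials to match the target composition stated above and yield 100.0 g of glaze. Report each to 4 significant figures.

The intermediate values are shown, with 4-significant-figure rounding, on the page. Full float precision is kept from start to finish; each reported number is rounded a single time. The derived quantities (glass mass, the five compositions, LOI, totals, the yield) are recomputed at full float precision from the batch weights on 100.0 g of glass precisely as stated by the problem or the answer.
Per-oxide target masses for 100.0 g glaze:
  SiO2: 45.91% × 100.0 = 45.91 g
  CaO: 17.81% × 100.0 = 17.81 g
  Na2O: 7.031% × 100.0 = 7.031 g
  TiO2: 4.018% × 100.0 = 4.018 g
  Al2O3: 25.23% × 100.0 = 25.23 g
Mass-balance tally per oxide from the weights as reported, per the basis as stated (delivered sums recover each target within answer rounding):
  SiO2: 3.712·0.9950 + 62.11·0.6797 = 45.91 g (target 45.91 g)
  CaO: 31.64·0.5629 = 17.81 g (target 17.81 g)
  Na2O: 62.11·0.1132 = 7.031 g (target 7.031 g)
  TiO2: 4.059·0.9900 = 4.018 g (target 4.018 g)
  Al2O3: 3.712·0.003000 + 20.08·0.6551 + 62.11·0.1942 = 25.23 g (target 25.23 g)
Glass-mass closure: total charge less LOI = 100.0 g (the targets, summed, come to 100.0 g; the stated basis being 100.0 g — a pure rounding effect).
Summing the batch: Σ batch = 121.6 g; LOI removed, Σ of batch·LOI: 21.60 g; glass ÷ batch gives a yield of 82.23%.

Revised batch per 100.0 g glaze:
  TiO2: 4.059 g
  Glass-grade sand: 3.712 g
  ATH: 20.08 g
  Na-feldspar: 62.11 g
  Limestone: 31.64 g
Total batch = 121.6 g; LOI loss = 21.60 g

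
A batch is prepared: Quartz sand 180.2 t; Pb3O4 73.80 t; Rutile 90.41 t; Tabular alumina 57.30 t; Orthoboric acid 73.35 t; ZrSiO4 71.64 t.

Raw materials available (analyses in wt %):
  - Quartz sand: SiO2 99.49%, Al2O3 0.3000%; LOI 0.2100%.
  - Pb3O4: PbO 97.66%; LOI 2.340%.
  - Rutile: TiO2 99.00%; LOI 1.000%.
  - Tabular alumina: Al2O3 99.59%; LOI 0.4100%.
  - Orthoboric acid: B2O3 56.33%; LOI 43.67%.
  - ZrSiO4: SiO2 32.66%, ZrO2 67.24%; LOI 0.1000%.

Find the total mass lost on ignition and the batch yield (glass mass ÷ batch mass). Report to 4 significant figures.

LOI loss = 35.35 t; glass = 511.4 t; yield = 93.53%

Values along the way are shown, rounded to four significant digits, in the printout. Every computation keeps full float precision at each step. Each reported number takes a single rounding; derived quantities are rebuilt using the weight values on 511.4 t of glass in exact precision (ignition loss, glass mass, the yield, the totals, six oxide percentages) as they appear in the problem or answer text.
LOI of each material in turn:
  Quartz sand: 180.2 × 0.002100 = 0.3784 t
  Pb3O4: 73.80 × 0.02340 = 1.727 t
  Rutile: 90.41 × 0.01000 = 0.9041 t
  Tabular alumina: 57.30 × 0.004100 = 0.2349 t
  Orthoboric acid: 73.35 × 0.4367 = 32.03 t
  ZrSiO4: 71.64 × 0.001000 = 0.07164 t
Total LOI = 35.35 t
Glass = batch − LOI = 546.7 − 35.35 = 511.4 t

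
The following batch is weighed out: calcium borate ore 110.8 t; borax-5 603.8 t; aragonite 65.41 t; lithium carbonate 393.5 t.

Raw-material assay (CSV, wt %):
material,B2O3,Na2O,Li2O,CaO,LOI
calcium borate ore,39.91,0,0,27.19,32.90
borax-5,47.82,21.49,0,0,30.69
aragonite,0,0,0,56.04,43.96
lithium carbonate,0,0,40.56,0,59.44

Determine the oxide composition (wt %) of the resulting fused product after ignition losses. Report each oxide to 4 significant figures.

Values along the way are shown, with 4-significant-figure rounding, on the page — the whole derivation keeps full float precision at all times — every reported value is rounded just once — the derived quantities (totals, LOI, net glass mass, yield, the four compositions) are re-derived at full precision using the weight values for 689.1 t of glass as written in the problem or answer text.
Delivered oxide masses:
  B2O3: 110.8·0.3991 + 603.8·0.4782 = 333.0 t
  Na2O: 603.8·0.2149 = 129.8 t
  Li2O: 393.5·0.4056 = 159.6 t
  CaO: 110.8·0.2719 + 65.41·0.5604 = 66.78 t
LOI: 110.8·0.3290 + 603.8·0.3069 + 65.41·0.4396 + 393.5·0.5944 = 484.4 t
Glass mass = batch − LOI = 1174 − 484.4 = 689.1 t (consistent with Σ oxide mass)
each wt % is 100 × oxide ÷ glass

Glass mass = 689.1 t (batch 1174 − LOI 484.4).
Composition: B2O3 48.32%, Na2O 18.83%, Li2O 23.16%, CaO 9.691%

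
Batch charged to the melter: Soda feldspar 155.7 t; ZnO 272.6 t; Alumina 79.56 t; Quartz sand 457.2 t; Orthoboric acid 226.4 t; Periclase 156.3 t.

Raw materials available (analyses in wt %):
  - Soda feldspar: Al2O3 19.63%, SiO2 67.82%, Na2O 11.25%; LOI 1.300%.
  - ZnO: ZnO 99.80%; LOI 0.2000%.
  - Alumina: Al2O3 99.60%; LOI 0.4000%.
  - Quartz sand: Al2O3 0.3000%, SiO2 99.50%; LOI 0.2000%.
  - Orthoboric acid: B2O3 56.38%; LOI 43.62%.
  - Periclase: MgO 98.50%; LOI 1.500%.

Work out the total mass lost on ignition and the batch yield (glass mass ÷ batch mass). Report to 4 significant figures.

Intermediates are printed rounded to four significant digits; all arithmetic holds exact precision at each step; a single rounding completes each reported number — the derived quantities, including ignition loss, glass mass, the six compositions, the yield, totals, are carried from the weighed amounts for 1243 t of glass in full float precision as they appear in the question or the answer.
Loss on ignition, line by line:
  Soda feldspar: 155.7 × 0.01300 = 2.024 t
  ZnO: 272.6 × 0.002000 = 0.5452 t
  Alumina: 79.56 × 0.004000 = 0.3182 t
  Quartz sand: 457.2 × 0.002000 = 0.9144 t
  Orthoboric acid: 226.4 × 0.4362 = 98.76 t
  Periclase: 156.3 × 0.01500 = 2.345 t
Total LOI = 104.9 t
Glass = batch − LOI = 1348 − 104.9 = 1243 t

LOI loss = 104.9 t; glass = 1243 t; yield = 92.22%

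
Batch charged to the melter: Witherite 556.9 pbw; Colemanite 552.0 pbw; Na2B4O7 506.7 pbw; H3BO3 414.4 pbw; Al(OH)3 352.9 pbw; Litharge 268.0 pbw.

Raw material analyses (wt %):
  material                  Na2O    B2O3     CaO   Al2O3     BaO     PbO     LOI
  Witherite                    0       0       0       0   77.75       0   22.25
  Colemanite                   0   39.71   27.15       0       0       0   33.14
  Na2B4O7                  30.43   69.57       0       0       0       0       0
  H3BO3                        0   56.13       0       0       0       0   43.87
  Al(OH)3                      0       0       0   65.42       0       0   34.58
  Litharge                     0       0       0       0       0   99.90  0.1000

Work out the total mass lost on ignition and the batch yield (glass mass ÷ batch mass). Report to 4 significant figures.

The intermediate values are shown, rounded to 4 significant figures, across the worked steps; every computation holds exact precision through every step; a single rounding finalizes every reported figure; the derived quantities (the yield, six oxide percentages, ignition loss, net glass mass, the totals) are re-derived at full float precision from the weighed amounts for 2040 pbw of glass, as written in the problem or the answer.
Material-by-material LOI:
  Witherite: 556.9 × 0.2225 = 123.9 pbw
  Colemanite: 552.0 × 0.3314 = 182.9 pbw
  Na2B4O7: 506.7 × 0 = 0 pbw
  H3BO3: 414.4 × 0.4387 = 181.8 pbw
  Al(OH)3: 352.9 × 0.3458 = 122.0 pbw
  Litharge: 268.0 × 0.001000 = 0.2680 pbw
Total LOI = 610.9 pbw
Glass = batch − LOI = 2651 − 610.9 = 2040 pbw

LOI loss = 610.9 pbw; glass = 2040 pbw; yield = 76.95%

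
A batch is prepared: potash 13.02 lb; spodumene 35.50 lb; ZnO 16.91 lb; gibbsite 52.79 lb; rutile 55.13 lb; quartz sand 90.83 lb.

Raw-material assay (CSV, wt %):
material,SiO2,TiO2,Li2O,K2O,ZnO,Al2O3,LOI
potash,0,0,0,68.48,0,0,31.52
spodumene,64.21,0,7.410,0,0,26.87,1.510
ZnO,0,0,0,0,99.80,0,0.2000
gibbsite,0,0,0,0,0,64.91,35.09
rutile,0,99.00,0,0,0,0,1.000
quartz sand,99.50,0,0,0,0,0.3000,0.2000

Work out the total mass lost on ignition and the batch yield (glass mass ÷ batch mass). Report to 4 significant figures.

The whole derivation carries exact precision from first step to last. Mid-chain values appear, rounded to 4 significant digits, alongside each step; every reported value is rounded a single time. The derived quantities, including glass mass, the totals, ignition loss, the yield, six oxide percentages, are carried from the weighed amounts per 240.2 lb of glass in exact precision, as quoted within the problem or answer text.
Loss on ignition, line by line:
  potash: 13.02 × 0.3152 = 4.104 lb
  spodumene: 35.50 × 0.01510 = 0.5361 lb
  ZnO: 16.91 × 0.002000 = 0.03382 lb
  gibbsite: 52.79 × 0.3509 = 18.52 lb
  rutile: 55.13 × 0.01000 = 0.5513 lb
  quartz sand: 90.83 × 0.002000 = 0.1817 lb
Total LOI = 23.93 lb
Glass = batch − LOI = 264.2 − 23.93 = 240.2 lb

LOI loss = 23.93 lb; glass = 240.2 lb; yield = 90.94%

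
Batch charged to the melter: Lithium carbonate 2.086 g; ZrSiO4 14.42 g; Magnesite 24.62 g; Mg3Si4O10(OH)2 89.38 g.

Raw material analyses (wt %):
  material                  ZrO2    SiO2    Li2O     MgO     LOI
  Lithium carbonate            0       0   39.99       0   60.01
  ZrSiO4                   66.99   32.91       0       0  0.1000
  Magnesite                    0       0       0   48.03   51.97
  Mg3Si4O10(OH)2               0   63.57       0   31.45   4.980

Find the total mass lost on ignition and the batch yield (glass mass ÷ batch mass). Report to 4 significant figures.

Mid-chain values are displayed, rounded to 4 significant digits, at each printed step. The whole derivation keeps full float precision from start to finish. Exactly one rounding is applied to every reported value — derived quantities, which include glass mass, yield, totals, four oxide percentages, LOI, are rebuilt at full precision, as quoted within question or answer, from the weighed amounts at 112.0 g of glass.
Material-by-material LOI:
  Lithium carbonate: 2.086 × 0.6001 = 1.252 g
  ZrSiO4: 14.42 × 0.001000 = 0.01442 g
  Magnesite: 24.62 × 0.5197 = 12.80 g
  Mg3Si4O10(OH)2: 89.38 × 0.04980 = 4.451 g
Total LOI = 18.51 g
Glass = batch − LOI = 130.5 − 18.51 = 112.0 g

LOI loss = 18.51 g; glass = 112.0 g; yield = 85.81%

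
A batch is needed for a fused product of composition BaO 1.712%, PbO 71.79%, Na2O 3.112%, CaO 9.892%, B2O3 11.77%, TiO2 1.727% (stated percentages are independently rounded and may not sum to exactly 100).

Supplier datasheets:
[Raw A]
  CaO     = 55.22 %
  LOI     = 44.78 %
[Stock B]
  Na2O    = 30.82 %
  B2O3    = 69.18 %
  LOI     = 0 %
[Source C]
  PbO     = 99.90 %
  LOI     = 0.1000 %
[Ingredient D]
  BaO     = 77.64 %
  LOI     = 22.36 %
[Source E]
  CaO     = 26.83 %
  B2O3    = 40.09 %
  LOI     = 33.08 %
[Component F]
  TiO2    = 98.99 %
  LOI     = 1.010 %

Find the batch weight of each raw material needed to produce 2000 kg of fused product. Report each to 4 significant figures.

Batch per 2000 kg fused product:
  Raw A: 242.3 kg
  Stock B: 201.9 kg
  Source C: 1437 kg
  Ingredient D: 44.10 kg
  Source E: 238.7 kg
  Component F: 34.89 kg
Total batch = 2199 kg; LOI loss = 199.1 kg; yield = 90.94%

In-progress results are shown (rounded to 4 significant digits) alongside each step; the working math holds exact precision from start to finish. Each reported result takes a single rounding — derived quantities are recomputed from the weighed amounts per 2000 kg of glass at full precision (yield, net glass mass, six oxide percentages, ignition loss, the totals), as quoted within question or answer.
Oxide-by-oxide targets in 2000 kg fused product:
  BaO: 1.712% × 2000 = 34.24 kg
  PbO: 71.79% × 2000 = 1436 kg
  Na2O: 3.112% × 2000 = 62.24 kg
  CaO: 9.892% × 2000 = 197.8 kg
  B2O3: 11.77% × 2000 = 235.4 kg
  TiO2: 1.727% × 2000 = 34.54 kg
Checking each oxide sum working from each reported weight, per the basis as stated (each sum matches its target mass within answer rounding):
  BaO: 44.10·0.7764 = 34.24 kg (target 34.24 kg)
  PbO: 1437·0.9990 = 1436 kg (target 1436 kg)
  Na2O: 201.9·0.3082 = 62.23 kg (target 62.24 kg)
  CaO: 242.3·0.5522 + 238.7·0.2683 = 197.8 kg (target 197.8 kg)
  B2O3: 201.9·0.6918 + 238.7·0.4009 = 235.4 kg (target 235.4 kg)
  TiO2: 34.89·0.9899 = 34.54 kg (target 34.54 kg)
Glass mass check: total charge less LOI = 2000 kg (summing oxide targets gives 2000 kg; with the basis standing at 2000 kg — differing by rounding only).
Total batch = Σ batch = 2199 kg; LOI removed, Σ of batch·LOI: 199.1 kg; yield: glass divided by total = 90.94%.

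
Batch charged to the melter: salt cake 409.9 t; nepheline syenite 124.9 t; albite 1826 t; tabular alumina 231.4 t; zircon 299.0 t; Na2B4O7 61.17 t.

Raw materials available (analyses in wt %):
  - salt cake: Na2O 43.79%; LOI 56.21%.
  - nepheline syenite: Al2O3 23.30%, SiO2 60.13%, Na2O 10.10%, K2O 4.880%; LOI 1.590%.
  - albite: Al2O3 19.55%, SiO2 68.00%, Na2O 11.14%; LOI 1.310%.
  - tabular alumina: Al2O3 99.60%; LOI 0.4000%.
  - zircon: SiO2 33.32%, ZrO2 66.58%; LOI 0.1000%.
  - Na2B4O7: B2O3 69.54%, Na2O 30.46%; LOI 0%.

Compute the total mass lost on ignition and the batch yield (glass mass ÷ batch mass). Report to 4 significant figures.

LOI loss = 257.5 t; glass = 2695 t; yield = 91.28%

Working values are displayed rounded to four significant digits alongside each step — the working math runs at full float precision at each step — exactly one rounding goes into every reported figure; the derived quantities, including yield, the six compositions, net glass mass, ignition loss, the totals, are computed from the batch weights on 2695 t of glass at full float precision, as set out in question or answer.
LOI of each material in turn:
  salt cake: 409.9 × 0.5621 = 230.4 t
  nepheline syenite: 124.9 × 0.01590 = 1.986 t
  albite: 1826 × 0.01310 = 23.92 t
  tabular alumina: 231.4 × 0.004000 = 0.9256 t
  zircon: 299.0 × 0.001000 = 0.2990 t
  Na2B4O7: 61.17 × 0 = 0 t
Total LOI = 257.5 t
Glass = batch − LOI = 2952 − 257.5 = 2695 t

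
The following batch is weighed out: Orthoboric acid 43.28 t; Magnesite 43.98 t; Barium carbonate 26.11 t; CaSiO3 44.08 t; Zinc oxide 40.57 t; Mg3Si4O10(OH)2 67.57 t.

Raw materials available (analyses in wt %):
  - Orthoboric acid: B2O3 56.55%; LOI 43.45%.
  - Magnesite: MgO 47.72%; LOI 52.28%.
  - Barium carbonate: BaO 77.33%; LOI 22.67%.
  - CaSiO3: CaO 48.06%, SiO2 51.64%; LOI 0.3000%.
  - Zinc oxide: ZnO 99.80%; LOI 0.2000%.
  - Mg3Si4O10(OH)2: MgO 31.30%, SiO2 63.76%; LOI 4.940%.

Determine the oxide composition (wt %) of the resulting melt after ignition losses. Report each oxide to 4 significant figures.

Glass mass = 214.3 t (batch 265.6 − LOI 51.27).
Composition: BaO 9.421%, B2O3 11.42%, CaO 9.885%, MgO 19.66%, SiO2 30.72%, ZnO 18.89%

Exact precision is carried at all times; in-progress results are displayed rounded to 4 significant figures in the printout; exactly one rounding is applied to each reported result. Derived quantities (LOI, the six compositions, the totals, yield, net glass mass) are recomputed using the weight values for 214.3 t of glass at exact precision as given in problem or answer.
Mass of each oxide from the mix:
  BaO: 26.11·0.7733 = 20.19 t
  B2O3: 43.28·0.5655 = 24.47 t
  CaO: 44.08·0.4806 = 21.18 t
  MgO: 43.98·0.4772 + 67.57·0.3130 = 42.14 t
  SiO2: 44.08·0.5164 + 67.57·0.6376 = 65.85 t
  ZnO: 40.57·0.9980 = 40.49 t
LOI: 43.28·0.4345 + 43.98·0.5228 + 26.11·0.2267 + 44.08·0.003000 + 40.57·0.002000 + 67.57·0.04940 = 51.27 t
Glass = total batch minus LOI = 265.6 − 51.27 = 214.3 t (consistent with Σ oxide mass)
percent by weight: oxide/glass ×100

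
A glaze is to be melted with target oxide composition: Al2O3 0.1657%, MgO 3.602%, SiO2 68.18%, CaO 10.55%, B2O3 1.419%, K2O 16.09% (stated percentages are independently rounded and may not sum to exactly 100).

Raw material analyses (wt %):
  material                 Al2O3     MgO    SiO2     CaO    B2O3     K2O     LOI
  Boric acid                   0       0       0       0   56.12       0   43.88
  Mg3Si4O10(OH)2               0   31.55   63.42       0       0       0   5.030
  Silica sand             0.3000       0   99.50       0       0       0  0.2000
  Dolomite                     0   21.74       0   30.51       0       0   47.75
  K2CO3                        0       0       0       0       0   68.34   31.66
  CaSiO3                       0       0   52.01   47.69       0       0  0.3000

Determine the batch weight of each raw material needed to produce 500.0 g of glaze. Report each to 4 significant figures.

Batch per 500.0 g glaze:
  Boric acid: 12.64 g
  Mg3Si4O10(OH)2: 32.36 g
  Silica sand: 276.2 g
  Dolomite: 35.88 g
  K2CO3: 117.7 g
  CaSiO3: 87.66 g
Total batch = 562.4 g; LOI loss = 62.39 g; yield = 88.91%

Full precision is maintained in all steps; the intermediate values appear with 4-significant-digit rounding when written out. A single rounding yields each reported result. All derived quantities are rebuilt in exact precision (net glass mass, yield, six oxide percentages, LOI, the totals) from the batch weights on 500.0 g of glass as set out in the problem or the answer.
Target masses of each oxide per 500.0 g glaze:
  Al2O3: 0.1657% × 500.0 = 0.8285 g
  MgO: 3.602% × 500.0 = 18.01 g
  SiO2: 68.18% × 500.0 = 340.9 g
  CaO: 10.55% × 500.0 = 52.75 g
  B2O3: 1.419% × 500.0 = 7.095 g
  K2O: 16.09% × 500.0 = 80.45 g
Checking each oxide sum with the batch weights as given, on the stated basis (summed amounts equal target values modulo rounding of the values):
  Al2O3: 276.2·0.003000 = 0.8286 g (target 0.8285 g)
  MgO: 32.36·0.3155 + 35.88·0.2174 = 18.01 g (target 18.01 g)
  SiO2: 32.36·0.6342 + 276.2·0.9950 + 87.66·0.5201 = 340.9 g (target 340.9 g)
  CaO: 35.88·0.3051 + 87.66·0.4769 = 52.75 g (target 52.75 g)
  B2O3: 12.64·0.5612 = 7.094 g (target 7.095 g)
  K2O: 117.7·0.6834 = 80.44 g (target 80.45 g)
Glass mass check: the batch minus its LOI: 500.1 g (oxide target masses add up to 500.0 g; the stated basis being 500.0 g — differing by rounding only).
Whole-batch sum: Σ batch = 562.4 g; LOI loss = Σ batch·LOI = 62.39 g; yield = glass ÷ total batch = 88.91%.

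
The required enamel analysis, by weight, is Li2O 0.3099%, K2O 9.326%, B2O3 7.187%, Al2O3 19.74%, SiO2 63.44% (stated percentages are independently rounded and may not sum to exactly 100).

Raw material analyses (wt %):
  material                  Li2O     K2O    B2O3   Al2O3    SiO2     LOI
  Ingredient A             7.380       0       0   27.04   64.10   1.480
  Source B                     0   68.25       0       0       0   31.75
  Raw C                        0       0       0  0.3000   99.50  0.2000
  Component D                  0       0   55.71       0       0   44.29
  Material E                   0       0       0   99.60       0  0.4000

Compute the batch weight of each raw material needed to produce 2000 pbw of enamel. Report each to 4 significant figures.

Every computation carries exact precision from first step to last. In-progress results are displayed rounded off to 4 significant figures in the working; each reported figure takes a single rounding; all derived quantities (the totals, the five compositions, glass mass, yield, ignition loss) are carried using the weight values for 2000 pbw of glass at full float precision as they appear in the question or the answer.
Target oxide masses per 2000 pbw enamel:
  Li2O: 0.3099% × 2000 = 6.198 pbw
  K2O: 9.326% × 2000 = 186.5 pbw
  B2O3: 7.187% × 2000 = 143.7 pbw
  Al2O3: 19.74% × 2000 = 394.8 pbw
  SiO2: 63.44% × 2000 = 1269 pbw
Verifying the oxide balance with the batch weights as given, on the stated basis (sum by sum, the targets are met once rounding is allowed for):
  Li2O: 83.98·0.07380 = 6.198 pbw (target 6.198 pbw)
  K2O: 273.3·0.6825 = 186.5 pbw (target 186.5 pbw)
  B2O3: 258.0·0.5571 = 143.7 pbw (target 143.7 pbw)
  Al2O3: 83.98·0.2704 + 1221·0.003000 + 369.9·0.9960 = 394.8 pbw (target 394.8 pbw)
  SiO2: 83.98·0.6410 + 1221·0.9950 = 1269 pbw (target 1269 pbw)
Glass mass check: whole batch net of LOI = 2000 pbw (summing oxide targets gives 2000 pbw; versus the stated basis of 2000 pbw — a pure rounding effect).
Adding the batch up: Σ batch = 2206 pbw; Σ batch·LOI gives LOI loss = 206.2 pbw; glass ÷ batch gives a yield of 90.65%.

Batch per 2000 pbw enamel:
  Ingredient A: 83.98 pbw
  Source B: 273.3 pbw
  Raw C: 1221 pbw
  Component D: 258.0 pbw
  Material E: 369.9 pbw
Total batch = 2206 pbw; LOI loss = 206.2 pbw; yield = 90.65%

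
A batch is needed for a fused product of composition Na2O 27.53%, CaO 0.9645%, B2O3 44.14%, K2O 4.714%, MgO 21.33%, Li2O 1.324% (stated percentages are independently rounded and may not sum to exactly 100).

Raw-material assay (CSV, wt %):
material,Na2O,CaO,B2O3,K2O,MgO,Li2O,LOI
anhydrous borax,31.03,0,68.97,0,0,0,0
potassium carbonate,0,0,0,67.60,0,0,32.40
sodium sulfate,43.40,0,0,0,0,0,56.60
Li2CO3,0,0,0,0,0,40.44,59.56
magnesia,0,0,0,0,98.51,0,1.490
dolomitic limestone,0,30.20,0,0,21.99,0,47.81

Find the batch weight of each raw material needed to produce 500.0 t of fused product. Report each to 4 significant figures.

Batch per 500.0 t fused product:
  anhydrous borax: 320.0 t
  potassium carbonate: 34.87 t
  sodium sulfate: 88.38 t
  Li2CO3: 16.37 t
  magnesia: 104.7 t
  dolomitic limestone: 15.97 t
Total batch = 580.3 t; LOI loss = 80.27 t; yield = 86.17%

The working math keeps exact precision at every stage; mid-chain values are printed (rounded to 4 significant figures) when written out; every reported value is rounded once only — all derived quantities, including LOI, net glass mass, the totals, yield, the six compositions, are recomputed from the batch weights at 500.0 t of glass at full precision as set out in the problem or the answer.
Oxide mass targets, per 500.0 t fused product:
  Na2O: 27.53% × 500.0 = 137.6 t
  CaO: 0.9645% × 500.0 = 4.822 t
  B2O3: 44.14% × 500.0 = 220.7 t
  K2O: 4.714% × 500.0 = 23.57 t
  MgO: 21.33% × 500.0 = 106.6 t
  Li2O: 1.324% × 500.0 = 6.620 t
Mass-balance tally per oxide on the weights just shown, versus the basis set out (summed amounts equal target values inside rounding margins):
  Na2O: 320.0·0.3103 + 88.38·0.4340 = 137.7 t (target 137.6 t)
  CaO: 15.97·0.3020 = 4.823 t (target 4.822 t)
  B2O3: 320.0·0.6897 = 220.7 t (target 220.7 t)
  K2O: 34.87·0.6760 = 23.57 t (target 23.57 t)
  MgO: 104.7·0.9851 + 15.97·0.2199 = 106.7 t (target 106.6 t)
  Li2O: 16.37·0.4044 = 6.620 t (target 6.620 t)
Glass-mass closure: the batch minus its LOI: 500.0 t (per-oxide target masses sum to 500.0 t; stated basis 500.0 t — deltas are rounding alone).
Batch total: Σ batch = 580.3 t; ignition loss, Σ(batch × LOI) = 80.27 t; yield: glass divided by total = 86.17%.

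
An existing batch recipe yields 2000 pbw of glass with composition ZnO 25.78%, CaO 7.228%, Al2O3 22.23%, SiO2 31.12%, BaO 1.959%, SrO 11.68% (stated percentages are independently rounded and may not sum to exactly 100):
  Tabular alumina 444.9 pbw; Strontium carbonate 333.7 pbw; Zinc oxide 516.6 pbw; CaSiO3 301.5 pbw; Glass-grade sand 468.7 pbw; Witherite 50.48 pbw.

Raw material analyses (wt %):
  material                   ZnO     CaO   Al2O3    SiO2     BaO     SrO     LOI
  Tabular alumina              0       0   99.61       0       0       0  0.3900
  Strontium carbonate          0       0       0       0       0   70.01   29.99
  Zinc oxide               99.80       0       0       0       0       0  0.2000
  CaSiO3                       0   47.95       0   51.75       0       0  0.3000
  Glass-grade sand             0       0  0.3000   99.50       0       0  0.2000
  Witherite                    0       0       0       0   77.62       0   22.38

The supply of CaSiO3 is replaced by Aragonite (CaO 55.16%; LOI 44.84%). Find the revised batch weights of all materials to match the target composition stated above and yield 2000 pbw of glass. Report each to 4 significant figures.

Working values appear (rounded to 4 significant digits) as written. The working math keeps exact precision at every stage. Each reported figure takes exactly one rounding; the derived quantities (six oxide percentages, yield, net glass mass, totals, ignition loss) are recomputed from the weighed amounts per 2000 pbw of glass in full float precision exactly as printed in either problem or answer.
Oxide mass targets, per 2000 pbw glass:
  ZnO: 25.78% × 2000 = 515.6 pbw
  CaO: 7.228% × 2000 = 144.6 pbw
  Al2O3: 22.23% × 2000 = 444.6 pbw
  SiO2: 31.12% × 2000 = 622.4 pbw
  BaO: 1.959% × 2000 = 39.18 pbw
  SrO: 11.68% × 2000 = 233.6 pbw
Checking each oxide sum using the reported weights, against the basis in use (oxide sums agree with the targets within answer rounding):
  ZnO: 516.6·0.9980 = 515.6 pbw (target 515.6 pbw)
  CaO: 262.1·0.5516 = 144.6 pbw (target 144.6 pbw)
  Al2O3: 444.5·0.9961 + 625.5·0.003000 = 444.6 pbw (target 444.6 pbw)
  SiO2: 625.5·0.9950 = 622.4 pbw (target 622.4 pbw)
  BaO: 50.48·0.7762 = 39.18 pbw (target 39.18 pbw)
  SrO: 333.7·0.7001 = 233.6 pbw (target 233.6 pbw)
The glass-mass cross-check: the batch minus its LOI: 2000 pbw (summing oxide targets gives 2000 pbw; basis as stated: 2000 pbw — deltas are rounding alone).
Summing the batch: Σ batch = 2233 pbw; LOI removed, Σ of batch·LOI: 232.9 pbw; the yield ratio, glass ÷ batch: 89.57%.

Revised batch per 2000 pbw glass:
  Tabular alumina: 444.5 pbw
  Strontium carbonate: 333.7 pbw
  Zinc oxide: 516.6 pbw
  Aragonite: 262.1 pbw
  Glass-grade sand: 625.5 pbw
  Witherite: 50.48 pbw
Total batch = 2233 pbw; LOI loss = 232.9 pbw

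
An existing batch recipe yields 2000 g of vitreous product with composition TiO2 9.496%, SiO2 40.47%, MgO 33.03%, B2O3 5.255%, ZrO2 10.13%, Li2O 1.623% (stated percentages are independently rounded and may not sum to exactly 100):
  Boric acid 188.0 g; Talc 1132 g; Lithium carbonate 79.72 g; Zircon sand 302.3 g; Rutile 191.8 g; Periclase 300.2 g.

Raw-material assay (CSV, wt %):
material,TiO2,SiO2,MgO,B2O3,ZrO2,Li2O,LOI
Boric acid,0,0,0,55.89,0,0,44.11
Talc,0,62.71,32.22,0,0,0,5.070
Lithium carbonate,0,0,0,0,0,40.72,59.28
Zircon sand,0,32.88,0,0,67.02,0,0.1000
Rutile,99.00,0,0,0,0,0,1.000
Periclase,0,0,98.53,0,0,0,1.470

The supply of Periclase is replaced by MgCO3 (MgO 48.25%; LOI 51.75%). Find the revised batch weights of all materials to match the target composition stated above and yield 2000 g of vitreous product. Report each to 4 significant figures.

In-progress results appear (rounded to 4 significant digits) at each printed step. The working math carries exact precision at each step. Exactly one rounding lands on each reported figure; derived quantities are recomputed in full precision (glass mass, the yield, LOI, the totals, the six compositions) using the weight values at 2000 g of glass as quoted within problem or answer.
Target oxide masses per 2000 g vitreous product:
  TiO2: 9.496% × 2000 = 189.9 g
  SiO2: 40.47% × 2000 = 809.4 g
  MgO: 33.03% × 2000 = 660.6 g
  B2O3: 5.255% × 2000 = 105.1 g
  ZrO2: 10.13% × 2000 = 202.6 g
  Li2O: 1.623% × 2000 = 32.46 g
A balance pass over the oxides, applying the batch weights above, under the basis named above (sum by sum, the targets are met up to rounding of the answer):
  TiO2: 191.8·0.9900 = 189.9 g (target 189.9 g)
  SiO2: 1132·0.6271 + 302.3·0.3288 = 809.3 g (target 809.4 g)
  MgO: 1132·0.3222 + 613.1·0.4825 = 660.6 g (target 660.6 g)
  B2O3: 188.0·0.5589 = 105.1 g (target 105.1 g)
  ZrO2: 302.3·0.6702 = 202.6 g (target 202.6 g)
  Li2O: 79.72·0.4072 = 32.46 g (target 32.46 g)
Auditing the glass mass value: net batch after ignition = 2000 g (oxide target masses add up to 2000 g; basis as stated: 2000 g — gaps are rounding artifacts).
Adding the batch up: Σ batch = 2507 g; the LOI term Σ batch·LOI equals 507.1 g; as yield: glass ÷ batch → 79.77%.

Revised batch per 2000 g vitreous product:
  Boric acid: 188.0 g
  Talc: 1132 g
  Lithium carbonate: 79.72 g
  Zircon sand: 302.3 g
  Rutile: 191.8 g
  MgCO3: 613.1 g
Total batch = 2507 g; LOI loss = 507.1 g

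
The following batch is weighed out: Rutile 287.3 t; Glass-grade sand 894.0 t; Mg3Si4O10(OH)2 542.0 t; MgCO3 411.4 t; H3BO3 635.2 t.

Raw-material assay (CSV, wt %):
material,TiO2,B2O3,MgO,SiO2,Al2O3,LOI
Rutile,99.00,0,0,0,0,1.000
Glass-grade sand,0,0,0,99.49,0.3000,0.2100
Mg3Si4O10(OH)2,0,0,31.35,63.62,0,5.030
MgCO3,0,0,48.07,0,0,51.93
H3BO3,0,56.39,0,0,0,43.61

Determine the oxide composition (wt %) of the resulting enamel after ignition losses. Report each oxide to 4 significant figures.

Glass mass = 2247 t (batch 2770 − LOI 522.7).
Composition: TiO2 12.66%, B2O3 15.94%, MgO 16.36%, SiO2 54.92%, Al2O3 0.1193%

Every computation keeps full float precision through every step. The intermediate values are printed rounded off to 4 significant digits across the worked steps. A single rounding yields each reported value. All derived quantities, which include glass mass, LOI, totals, the five compositions, yield, are re-derived in full precision, as written in the problem or the answer, using the weight values per 2247 t of glass.
Oxide-by-oxide delivered mass:
  TiO2: 287.3·0.9900 = 284.4 t
  B2O3: 635.2·0.5639 = 358.2 t
  MgO: 542.0·0.3135 + 411.4·0.4807 = 367.7 t
  SiO2: 894.0·0.9949 + 542.0·0.6362 = 1234 t
  Al2O3: 894.0·0.003000 = 2.682 t
LOI: 287.3·0.01000 + 894.0·0.002100 + 542.0·0.05030 + 411.4·0.5193 + 635.2·0.4361 = 522.7 t
Glass = total batch minus LOI = 2770 − 522.7 = 2247 t (consistent with Σ oxide mass)
wt %: oxide over glass, times 100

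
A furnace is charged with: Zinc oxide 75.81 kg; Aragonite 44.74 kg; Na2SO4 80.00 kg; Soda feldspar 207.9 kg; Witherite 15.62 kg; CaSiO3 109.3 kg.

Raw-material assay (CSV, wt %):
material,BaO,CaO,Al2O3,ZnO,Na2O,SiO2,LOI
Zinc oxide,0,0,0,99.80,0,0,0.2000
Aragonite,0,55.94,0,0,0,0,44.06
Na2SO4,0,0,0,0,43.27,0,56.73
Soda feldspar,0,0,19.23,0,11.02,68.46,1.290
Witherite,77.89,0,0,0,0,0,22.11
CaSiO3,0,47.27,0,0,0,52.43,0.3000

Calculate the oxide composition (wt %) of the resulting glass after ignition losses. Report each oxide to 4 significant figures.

Glass mass = 461.7 kg (batch 533.4 − LOI 71.71).
Composition: BaO 2.635%, CaO 16.61%, Al2O3 8.660%, ZnO 16.39%, Na2O 12.46%, SiO2 43.24%

Working values are rounded to 4 significant figures wherever printed. All arithmetic maintains exact precision from start to finish. Each reported figure receives exactly one rounding; all derived quantities, which include ignition loss, glass mass, yield, six oxide percentages, the totals, are carried at exact precision, as given in the question or the answer, from the batch weights at 461.7 kg of glass.
Mass of each oxide from the mix:
  BaO: 15.62·0.7789 = 12.17 kg
  CaO: 44.74·0.5594 + 109.3·0.4727 = 76.69 kg
  Al2O3: 207.9·0.1923 = 39.98 kg
  ZnO: 75.81·0.9980 = 75.66 kg
  Na2O: 80.00·0.4327 + 207.9·0.1102 = 57.53 kg
  SiO2: 207.9·0.6846 + 109.3·0.5243 = 199.6 kg
LOI: 75.81·0.002000 + 44.74·0.4406 + 80.00·0.5673 + 207.9·0.01290 + 15.62·0.2211 + 109.3·0.003000 = 71.71 kg
Glass = total batch minus LOI = 533.4 − 71.71 = 461.7 kg (the oxide masses sum to this)
each oxide over glass, ×100, is wt %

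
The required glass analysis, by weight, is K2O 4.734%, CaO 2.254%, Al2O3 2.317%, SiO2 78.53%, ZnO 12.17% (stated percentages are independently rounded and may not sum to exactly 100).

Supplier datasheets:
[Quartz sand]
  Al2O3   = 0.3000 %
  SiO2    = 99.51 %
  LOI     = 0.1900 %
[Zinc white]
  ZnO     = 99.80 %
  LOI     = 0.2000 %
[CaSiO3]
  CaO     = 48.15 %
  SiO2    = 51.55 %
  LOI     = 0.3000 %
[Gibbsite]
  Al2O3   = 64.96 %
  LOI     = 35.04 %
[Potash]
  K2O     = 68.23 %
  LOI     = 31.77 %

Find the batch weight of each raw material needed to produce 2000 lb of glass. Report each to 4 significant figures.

Batch per 2000 lb glass:
  Quartz sand: 1530 lb
  Zinc white: 243.9 lb
  CaSiO3: 93.62 lb
  Gibbsite: 64.27 lb
  Potash: 138.8 lb
Total batch = 2071 lb; LOI loss = 70.29 lb; yield = 96.61%

Values along the way are displayed (rounded to 4 significant figures) when written out. The whole derivation runs at full float precision through the solve. Exactly one rounding is applied to each reported value; derived quantities, including the yield, ignition loss, totals, glass mass, five oxide percentages, are re-derived from the weighed amounts on 2000 lb of glass in exact precision, exactly as printed in either problem or answer.
Oxide-by-oxide targets in 2000 lb glass:
  K2O: 4.734% × 2000 = 94.68 lb
  CaO: 2.254% × 2000 = 45.08 lb
  Al2O3: 2.317% × 2000 = 46.34 lb
  SiO2: 78.53% × 2000 = 1571 lb
  ZnO: 12.17% × 2000 = 243.4 lb
Checking each oxide sum from the weights as reported, under the basis named above (delivered sums recover each target given rounding of the digits):
  K2O: 138.8·0.6823 = 94.70 lb (target 94.68 lb)
  CaO: 93.62·0.4815 = 45.08 lb (target 45.08 lb)
  Al2O3: 1530·0.003000 + 64.27·0.6496 = 46.34 lb (target 46.34 lb)
  SiO2: 1530·0.9951 + 93.62·0.5155 = 1571 lb (target 1571 lb)
  ZnO: 243.9·0.9980 = 243.4 lb (target 243.4 lb)
Mass balance on the glass: batch Σ − ignition loss = 2000 lb (per-oxide target masses sum to 2000 lb; stated basis 2000 lb — a pure rounding effect).
Whole-batch sum: Σ batch = 2071 lb; ignition loss, Σ(batch × LOI) = 70.29 lb; glass ÷ batch gives a yield of 96.61%.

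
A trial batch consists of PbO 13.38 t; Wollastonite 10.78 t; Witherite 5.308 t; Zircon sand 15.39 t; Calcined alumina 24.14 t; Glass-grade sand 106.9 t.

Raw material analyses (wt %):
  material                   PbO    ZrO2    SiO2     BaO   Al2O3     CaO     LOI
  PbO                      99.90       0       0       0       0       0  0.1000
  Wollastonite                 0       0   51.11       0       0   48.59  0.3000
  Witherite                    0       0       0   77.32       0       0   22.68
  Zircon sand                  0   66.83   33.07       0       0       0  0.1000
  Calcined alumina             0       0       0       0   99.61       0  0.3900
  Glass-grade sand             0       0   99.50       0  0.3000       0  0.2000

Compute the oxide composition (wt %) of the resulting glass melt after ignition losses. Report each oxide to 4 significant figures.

Rounding to 4 significant digits extends to each intermediate as printed — the working math runs at full precision through every step — a single rounding finalizes every reported number. Derived quantities are recomputed in full float precision (totals, yield, net glass mass, LOI, six oxide percentages) starting from the weights for 174.3 t of glass as given in the question or the answer.
Delivered oxide masses:
  PbO: 13.38·0.9990 = 13.37 t
  ZrO2: 15.39·0.6683 = 10.29 t
  SiO2: 10.78·0.5111 + 15.39·0.3307 + 106.9·0.9950 = 117.0 t
  BaO: 5.308·0.7732 = 4.104 t
  Al2O3: 24.14·0.9961 + 106.9·0.003000 = 24.37 t
  CaO: 10.78·0.4859 = 5.238 t
LOI: 13.38·0.001000 + 10.78·0.003000 + 5.308·0.2268 + 15.39·0.001000 + 24.14·0.003900 + 106.9·0.002000 = 1.573 t
Glass = total batch minus LOI = 175.9 − 1.573 = 174.3 t (the oxide masses sum to this)
each wt % is 100 × oxide ÷ glass

Glass mass = 174.3 t (batch 175.9 − LOI 1.573).
Composition: PbO 7.668%, ZrO2 5.900%, SiO2 67.10%, BaO 2.354%, Al2O3 13.98%, CaO 3.005%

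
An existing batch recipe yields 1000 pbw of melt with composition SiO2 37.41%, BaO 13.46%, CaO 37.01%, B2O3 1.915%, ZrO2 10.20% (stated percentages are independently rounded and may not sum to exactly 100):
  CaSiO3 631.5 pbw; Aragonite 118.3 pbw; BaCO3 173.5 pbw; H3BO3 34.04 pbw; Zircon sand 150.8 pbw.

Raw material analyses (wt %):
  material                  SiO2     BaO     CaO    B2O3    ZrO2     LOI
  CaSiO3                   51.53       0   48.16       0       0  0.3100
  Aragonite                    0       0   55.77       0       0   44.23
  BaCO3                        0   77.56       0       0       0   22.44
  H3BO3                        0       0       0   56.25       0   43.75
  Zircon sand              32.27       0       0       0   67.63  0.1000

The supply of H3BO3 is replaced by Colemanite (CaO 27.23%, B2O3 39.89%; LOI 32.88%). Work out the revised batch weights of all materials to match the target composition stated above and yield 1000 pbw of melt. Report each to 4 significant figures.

Every computation carries full float precision at all times; in-progress results are shown (rounded to four significant figures) across the worked steps; each reported number takes exactly one rounding; the derived quantities are recomputed in full precision (totals, five oxide percentages, yield, LOI, glass mass) using the weight values for 1000 pbw of glass as set out in the question or the answer.
Target oxide masses per 1000 pbw melt:
  SiO2: 37.41% × 1000 = 374.1 pbw
  BaO: 13.46% × 1000 = 134.6 pbw
  CaO: 37.01% × 1000 = 370.1 pbw
  B2O3: 1.915% × 1000 = 19.15 pbw
  ZrO2: 10.20% × 1000 = 102.0 pbw
Mass-balance tally per oxide using the reported weights, at the basis given (oxide sums agree with the targets up to rounding of the answer):
  SiO2: 631.5·0.5153 + 150.8·0.3227 = 374.1 pbw (target 374.1 pbw)
  BaO: 173.5·0.7756 = 134.6 pbw (target 134.6 pbw)
  CaO: 631.5·0.4816 + 94.82·0.5577 + 48.01·0.2723 = 370.1 pbw (target 370.1 pbw)
  B2O3: 48.01·0.3989 = 19.15 pbw (target 19.15 pbw)
  ZrO2: 150.8·0.6763 = 102.0 pbw (target 102.0 pbw)
Auditing the glass mass value: total charge less LOI = 999.9 pbw (summing oxide targets gives 1000 pbw; with the basis standing at 1000 pbw — gaps are rounding artifacts).
Summing the batch: Σ batch = 1099 pbw; Σ batch·LOI gives LOI loss = 98.77 pbw; yield: glass divided by total = 91.01%.

Revised batch per 1000 pbw melt:
  CaSiO3: 631.5 pbw
  Aragonite: 94.82 pbw
  BaCO3: 173.5 pbw
  Colemanite: 48.01 pbw
  Zircon sand: 150.8 pbw
Total batch = 1099 pbw; LOI loss = 98.77 pbw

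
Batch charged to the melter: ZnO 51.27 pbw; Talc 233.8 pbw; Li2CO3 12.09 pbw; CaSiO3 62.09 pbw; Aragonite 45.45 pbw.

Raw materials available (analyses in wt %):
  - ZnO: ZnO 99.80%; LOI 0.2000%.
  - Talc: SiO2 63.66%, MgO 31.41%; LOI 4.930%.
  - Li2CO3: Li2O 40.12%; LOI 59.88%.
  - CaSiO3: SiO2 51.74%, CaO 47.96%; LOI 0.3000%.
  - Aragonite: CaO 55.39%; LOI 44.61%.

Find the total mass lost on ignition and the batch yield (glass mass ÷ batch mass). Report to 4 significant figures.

LOI loss = 39.33 pbw; glass = 365.4 pbw; yield = 90.28%

Intermediates are printed rounded off to 4 significant digits alongside each step — exact precision is held all the way through. Each reported number takes just one rounding. All derived quantities are computed using the weight values on 365.4 pbw of glass in full float precision (glass mass, LOI, the yield, five oxide percentages, totals) as given in question or answer.
Per-material ignition loss:
  ZnO: 51.27 × 0.002000 = 0.1025 pbw
  Talc: 233.8 × 0.04930 = 11.53 pbw
  Li2CO3: 12.09 × 0.5988 = 7.239 pbw
  CaSiO3: 62.09 × 0.003000 = 0.1863 pbw
  Aragonite: 45.45 × 0.4461 = 20.28 pbw
Total LOI = 39.33 pbw
Glass = batch − LOI = 404.7 − 39.33 = 365.4 pbw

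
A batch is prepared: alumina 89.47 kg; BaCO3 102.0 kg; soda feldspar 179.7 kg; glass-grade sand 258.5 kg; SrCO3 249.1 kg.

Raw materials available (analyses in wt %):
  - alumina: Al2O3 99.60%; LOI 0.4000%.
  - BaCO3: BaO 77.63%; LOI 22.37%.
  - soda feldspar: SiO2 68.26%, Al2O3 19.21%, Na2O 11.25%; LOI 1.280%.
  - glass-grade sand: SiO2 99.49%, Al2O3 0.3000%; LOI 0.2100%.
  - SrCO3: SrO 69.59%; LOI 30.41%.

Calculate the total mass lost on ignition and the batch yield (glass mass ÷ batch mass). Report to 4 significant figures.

In-progress results are displayed (rounded to 4 significant figures) across the worked steps; all arithmetic runs at exact precision at all times; every reported figure is rounded once only; the derived quantities, including net glass mass, ignition loss, totals, five oxide percentages, the yield, are recomputed from the weighed amounts per 777.0 kg of glass in full float precision, as quoted within the problem or the answer.
Each material's LOI contribution:
  alumina: 89.47 × 0.004000 = 0.3579 kg
  BaCO3: 102.0 × 0.2237 = 22.82 kg
  soda feldspar: 179.7 × 0.01280 = 2.300 kg
  glass-grade sand: 258.5 × 0.002100 = 0.5428 kg
  SrCO3: 249.1 × 0.3041 = 75.75 kg
Total LOI = 101.8 kg
Glass = batch − LOI = 878.8 − 101.8 = 777.0 kg

LOI loss = 101.8 kg; glass = 777.0 kg; yield = 88.42%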